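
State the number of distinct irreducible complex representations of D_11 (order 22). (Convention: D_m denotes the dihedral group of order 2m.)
7

Argument: The number of irreducible complex representations of a finite group equals its number of conjugacy classes. D_11 has 7 conjugacy classes ((n+3)/2 for n odd), so D_11 (order 22) has exactly 7 irreducible complex representations.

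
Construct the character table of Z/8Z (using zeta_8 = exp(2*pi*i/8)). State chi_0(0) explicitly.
Character table of Z/8Z (irreps indexed chi_0,...,chi_7 with chi_k(m) = zeta_8^(k*m), zeta_8 = exp(2*pi*i/8)):
  irrep \ class  {0} (size 1)  {1} (size 1)    {2} (size 1)  {3} (size 1)    {4} (size 1)  {5} (size 1)    {6} (size 1)  {7} (size 1)  
  chi_0          1             1               1             1               1             1               1             1             
  chi_1          1             exp(I*pi/4)     I             exp(3*I*pi/4)   -1            exp(-3*I*pi/4)  -I            exp(-I*pi/4)  
  chi_2          1             I               -1            -I              1             I               -1            -I            
  chi_3          1             exp(3*I*pi/4)   -I            exp(I*pi/4)     -1            exp(-I*pi/4)    I             exp(-3*I*pi/4)
  chi_4          1             -1              1             -1              1             -1              1             -1            
  chi_5          1             exp(-3*I*pi/4)  I             exp(-I*pi/4)    -1            exp(I*pi/4)     -I            exp(3*I*pi/4) 
  chi_6          1             -I              -1            I               1             -I              -1            I             
  chi_7          1             exp(-I*pi/4)    -I            exp(-3*I*pi/4)  -1            exp(3*I*pi/4)   I             exp(I*pi/4)   

Spot check: chi_0(0) = zeta_8^(0*0) = zeta_8^0 = 1.

Solution. Z/8Z is abelian, so all 8 irreducible complex representations are 1-dimensional. They are given by chi_k(m) = zeta_8^(k*m) for k = 0,...,7. Row orthogonality: sum_m chi_k(m) conj(chi_l(m)) = 8 * [k = l].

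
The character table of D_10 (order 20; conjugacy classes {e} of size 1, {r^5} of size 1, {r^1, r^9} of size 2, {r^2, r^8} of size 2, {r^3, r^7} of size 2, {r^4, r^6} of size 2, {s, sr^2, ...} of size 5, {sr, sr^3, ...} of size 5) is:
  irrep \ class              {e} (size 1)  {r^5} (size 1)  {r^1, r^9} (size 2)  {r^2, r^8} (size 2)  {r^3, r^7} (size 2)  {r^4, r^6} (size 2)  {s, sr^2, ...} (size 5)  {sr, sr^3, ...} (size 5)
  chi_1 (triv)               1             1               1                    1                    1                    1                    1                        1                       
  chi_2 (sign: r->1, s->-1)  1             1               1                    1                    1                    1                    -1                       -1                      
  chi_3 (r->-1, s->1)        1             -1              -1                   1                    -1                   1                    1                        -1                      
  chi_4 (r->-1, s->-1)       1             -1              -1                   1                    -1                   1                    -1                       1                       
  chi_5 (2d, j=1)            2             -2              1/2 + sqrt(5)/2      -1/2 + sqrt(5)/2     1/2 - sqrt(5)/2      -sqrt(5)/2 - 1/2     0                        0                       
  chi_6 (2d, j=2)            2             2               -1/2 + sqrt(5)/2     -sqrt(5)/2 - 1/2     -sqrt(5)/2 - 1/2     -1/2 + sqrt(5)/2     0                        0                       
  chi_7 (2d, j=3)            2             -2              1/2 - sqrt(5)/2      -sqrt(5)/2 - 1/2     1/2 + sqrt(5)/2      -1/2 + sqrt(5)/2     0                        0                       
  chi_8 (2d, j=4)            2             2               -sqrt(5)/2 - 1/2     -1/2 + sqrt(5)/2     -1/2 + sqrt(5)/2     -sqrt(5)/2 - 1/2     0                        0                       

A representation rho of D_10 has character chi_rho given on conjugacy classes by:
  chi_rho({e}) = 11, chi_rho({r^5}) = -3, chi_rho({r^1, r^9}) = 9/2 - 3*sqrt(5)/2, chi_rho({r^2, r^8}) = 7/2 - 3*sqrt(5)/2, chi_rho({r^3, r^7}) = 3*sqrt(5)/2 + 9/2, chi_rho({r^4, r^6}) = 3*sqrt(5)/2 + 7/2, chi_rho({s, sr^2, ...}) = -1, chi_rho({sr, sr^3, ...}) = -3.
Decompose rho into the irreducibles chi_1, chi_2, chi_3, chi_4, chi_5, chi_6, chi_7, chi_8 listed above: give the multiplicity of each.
Multiplicities: chi_1: 1, chi_2: 3, chi_3: 1, chi_4: 0, chi_5: 0, chi_6: 0, chi_7: 3, chi_8: 0.

Explanation: Use <chi_rho, chi> = (1/|G|) sum_C |C| * chi_rho(C) * conj(chi(C)) with |G| = 20 for each irreducible chi in the table:
  <chi_rho, chi_1> = (1/20)[1*(11)*conj(1) + 1*(-3)*conj(1) + 2*(9/2 - 3*sqrt(5)/2)*conj(1) + 2*(7/2 - 3*sqrt(5)/2)*conj(1) + 2*(3*sqrt(5)/2 + 9/2)*conj(1) + 2*(3*sqrt(5)/2 + 7/2)*conj(1) + 5*(-1)*conj(1) + 5*(-3)*conj(1)]
      = (1/20)[(11) + (-3) + (9 - 3*sqrt(5)) + (7 - 3*sqrt(5)) + (3*sqrt(5) + 9) + (3*sqrt(5) + 7) + (-5) + (-15)] = 20/20 = 1
  <chi_rho, chi_2> = (1/20)[1*(11)*conj(1) + 1*(-3)*conj(1) + 2*(9/2 - 3*sqrt(5)/2)*conj(1) + 2*(7/2 - 3*sqrt(5)/2)*conj(1) + 2*(3*sqrt(5)/2 + 9/2)*conj(1) + 2*(3*sqrt(5)/2 + 7/2)*conj(1) + 5*(-1)*conj(-1) + 5*(-3)*conj(-1)]
      = (1/20)[(11) + (-3) + (9 - 3*sqrt(5)) + (7 - 3*sqrt(5)) + (3*sqrt(5) + 9) + (3*sqrt(5) + 7) + (5) + (15)] = 60/20 = 3
  <chi_rho, chi_3> = (1/20)[1*(11)*conj(1) + 1*(-3)*conj(-1) + 2*(9/2 - 3*sqrt(5)/2)*conj(-1) + 2*(7/2 - 3*sqrt(5)/2)*conj(1) + 2*(3*sqrt(5)/2 + 9/2)*conj(-1) + 2*(3*sqrt(5)/2 + 7/2)*conj(1) + 5*(-1)*conj(1) + 5*(-3)*conj(-1)]
      = (1/20)[(11) + (3) + (-9 + 3*sqrt(5)) + (7 - 3*sqrt(5)) + (-9 - 3*sqrt(5)) + (3*sqrt(5) + 7) + (-5) + (15)] = 20/20 = 1
  <chi_rho, chi_4> = (1/20)[1*(11)*conj(1) + 1*(-3)*conj(-1) + 2*(9/2 - 3*sqrt(5)/2)*conj(-1) + 2*(7/2 - 3*sqrt(5)/2)*conj(1) + 2*(3*sqrt(5)/2 + 9/2)*conj(-1) + 2*(3*sqrt(5)/2 + 7/2)*conj(1) + 5*(-1)*conj(-1) + 5*(-3)*conj(1)]
      = (1/20)[(11) + (3) + (-9 + 3*sqrt(5)) + (7 - 3*sqrt(5)) + (-9 - 3*sqrt(5)) + (3*sqrt(5) + 7) + (5) + (-15)] = 0/20 = 0
  <chi_rho, chi_5> = (1/20)[1*(11)*conj(2) + 1*(-3)*conj(-2) + 2*(9/2 - 3*sqrt(5)/2)*conj(1/2 + sqrt(5)/2) + 2*(7/2 - 3*sqrt(5)/2)*conj(-1/2 + sqrt(5)/2) + 2*(3*sqrt(5)/2 + 9/2)*conj(1/2 - sqrt(5)/2) + 2*(3*sqrt(5)/2 + 7/2)*conj(-sqrt(5)/2 - 1/2) + 5*(-1)*conj(0) + 5*(-3)*conj(0)]
      = (1/20)[(22) + (6) + (-3 + 3*sqrt(5)) + (-11 + 5*sqrt(5)) + (-3*sqrt(5) - 3) + (-5*sqrt(5) - 11) + (0) + (0)] = 0/20 = 0
  <chi_rho, chi_6> = (1/20)[1*(11)*conj(2) + 1*(-3)*conj(2) + 2*(9/2 - 3*sqrt(5)/2)*conj(-1/2 + sqrt(5)/2) + 2*(7/2 - 3*sqrt(5)/2)*conj(-sqrt(5)/2 - 1/2) + 2*(3*sqrt(5)/2 + 9/2)*conj(-sqrt(5)/2 - 1/2) + 2*(3*sqrt(5)/2 + 7/2)*conj(-1/2 + sqrt(5)/2) + 5*(-1)*conj(0) + 5*(-3)*conj(0)]
      = (1/20)[(22) + (-6) + (-12 + 6*sqrt(5)) + (4 - 2*sqrt(5)) + (-6*sqrt(5) - 12) + (4 + 2*sqrt(5)) + (0) + (0)] = 0/20 = 0
  <chi_rho, chi_7> = (1/20)[1*(11)*conj(2) + 1*(-3)*conj(-2) + 2*(9/2 - 3*sqrt(5)/2)*conj(1/2 - sqrt(5)/2) + 2*(7/2 - 3*sqrt(5)/2)*conj(-sqrt(5)/2 - 1/2) + 2*(3*sqrt(5)/2 + 9/2)*conj(1/2 + sqrt(5)/2) + 2*(3*sqrt(5)/2 + 7/2)*conj(-1/2 + sqrt(5)/2) + 5*(-1)*conj(0) + 5*(-3)*conj(0)]
      = (1/20)[(22) + (6) + (12 - 6*sqrt(5)) + (4 - 2*sqrt(5)) + (12 + 6*sqrt(5)) + (4 + 2*sqrt(5)) + (0) + (0)] = 60/20 = 3
  <chi_rho, chi_8> = (1/20)[1*(11)*conj(2) + 1*(-3)*conj(2) + 2*(9/2 - 3*sqrt(5)/2)*conj(-sqrt(5)/2 - 1/2) + 2*(7/2 - 3*sqrt(5)/2)*conj(-1/2 + sqrt(5)/2) + 2*(3*sqrt(5)/2 + 9/2)*conj(-1/2 + sqrt(5)/2) + 2*(3*sqrt(5)/2 + 7/2)*conj(-sqrt(5)/2 - 1/2) + 5*(-1)*conj(0) + 5*(-3)*conj(0)]
      = (1/20)[(22) + (-6) + (3 - 3*sqrt(5)) + (-11 + 5*sqrt(5)) + (3 + 3*sqrt(5)) + (-5*sqrt(5) - 11) + (0) + (0)] = 0/20 = 0
Dimension check: dim(rho) = sum (mult * dim) = 1*1 + 3*1 + 1*1 + 0*1 + 0*2 + 0*2 + 3*2 + 0*2 = 11 = chi_rho(e) = 11.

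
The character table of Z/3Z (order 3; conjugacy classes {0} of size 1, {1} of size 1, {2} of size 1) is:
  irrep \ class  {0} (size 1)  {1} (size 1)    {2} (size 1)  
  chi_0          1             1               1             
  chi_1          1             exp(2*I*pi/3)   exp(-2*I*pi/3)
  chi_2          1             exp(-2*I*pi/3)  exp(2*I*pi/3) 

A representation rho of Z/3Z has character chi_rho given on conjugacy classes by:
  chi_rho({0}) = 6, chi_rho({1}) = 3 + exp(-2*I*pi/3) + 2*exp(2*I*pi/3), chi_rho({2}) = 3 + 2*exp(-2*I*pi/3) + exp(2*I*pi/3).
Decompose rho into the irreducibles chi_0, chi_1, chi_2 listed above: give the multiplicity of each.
Multiplicities: chi_0: 3, chi_1: 2, chi_2: 1.

Argument: Use <chi_rho, chi> = (1/|G|) sum_C |C| * chi_rho(C) * conj(chi(C)) with |G| = 3 for each irreducible chi in the table:
  <chi_rho, chi_0> = (1/3)[1*(6)*conj(1) + 1*(3 + exp(-2*I*pi/3) + 2*exp(2*I*pi/3))*conj(1) + 1*(3 + 2*exp(-2*I*pi/3) + exp(2*I*pi/3))*conj(1)]
      = (1/3)[(6) + (3 + exp(-2*I*pi/3) + 2*exp(2*I*pi/3)) + (3 + 2*exp(-2*I*pi/3) + exp(2*I*pi/3))] = 9/3 = 3
  <chi_rho, chi_1> = (1/3)[1*(6)*conj(1) + 1*(3 + exp(-2*I*pi/3) + 2*exp(2*I*pi/3))*conj(exp(2*I*pi/3)) + 1*(3 + 2*exp(-2*I*pi/3) + exp(2*I*pi/3))*conj(exp(-2*I*pi/3))]
      = (1/3)[(6) + (2 + 3*exp(-2*I*pi/3) + exp(2*I*pi/3)) + (2 + exp(-2*I*pi/3) + 3*exp(2*I*pi/3))] = 6/3 = 2
  <chi_rho, chi_2> = (1/3)[1*(6)*conj(1) + 1*(3 + exp(-2*I*pi/3) + 2*exp(2*I*pi/3))*conj(exp(-2*I*pi/3)) + 1*(3 + 2*exp(-2*I*pi/3) + exp(2*I*pi/3))*conj(exp(2*I*pi/3))]
      = (1/3)[(6) + (1 + 2*exp(-2*I*pi/3) + 3*exp(2*I*pi/3)) + (1 + 3*exp(-2*I*pi/3) + 2*exp(2*I*pi/3))] = 3/3 = 1
(Exp terms are combined using exp(i*s)*conj(exp(i*t)) = exp(i*(s-t)), and sums of them are collapsed using the identity that for every m > 1 the m distinct m-th roots of unity sum to 0, e.g. 1 + exp(2*I*pi/3) + exp(-2*I*pi/3) = 0.)
Dimension check: dim(rho) = sum (mult * dim) = 3*1 + 2*1 + 1*1 = 6 = chi_rho(e) = 6.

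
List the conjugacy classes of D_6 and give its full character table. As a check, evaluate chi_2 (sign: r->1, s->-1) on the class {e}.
Conjugacy classes: {e} of size 1, {r^3} of size 1, {r^1, r^5} of size 2, {r^2, r^4} of size 2, {s, sr^2, ...} of size 3, {sr, sr^3, ...} of size 3.
Character table:
  irrep \ class              {e} (size 1)  {r^3} (size 1)  {r^1, r^5} (size 2)  {r^2, r^4} (size 2)  {s, sr^2, ...} (size 3)  {sr, sr^3, ...} (size 3)
  chi_1 (triv)               1             1               1                    1                    1                        1                       
  chi_2 (sign: r->1, s->-1)  1             1               1                    1                    -1                       -1                      
  chi_3 (r->-1, s->1)        1             -1              -1                   1                    1                        -1                      
  chi_4 (r->-1, s->-1)       1             -1              -1                   1                    -1                       1                       
  chi_5 (2d, j=1)            2             -2              1                    -1                   0                        0                       
  chi_6 (2d, j=2)            2             2               -1                   -1                   0                        0                       

Spot check: chi_2 (sign: r->1, s->-1) on {e} = 1.

Argument: D_6 has order 2*6 = 12 with 6 conjugacy classes, hence 6 irreducibles. Sum of squared dims 1 + 1 + 1 + 1 + 4 + 4 = 12 = |G|. Linear characters come from the abelianisation; the 2-dimensional irreps have character r^k -> 2*cos(2*pi*j*k/6), reflections -> 0.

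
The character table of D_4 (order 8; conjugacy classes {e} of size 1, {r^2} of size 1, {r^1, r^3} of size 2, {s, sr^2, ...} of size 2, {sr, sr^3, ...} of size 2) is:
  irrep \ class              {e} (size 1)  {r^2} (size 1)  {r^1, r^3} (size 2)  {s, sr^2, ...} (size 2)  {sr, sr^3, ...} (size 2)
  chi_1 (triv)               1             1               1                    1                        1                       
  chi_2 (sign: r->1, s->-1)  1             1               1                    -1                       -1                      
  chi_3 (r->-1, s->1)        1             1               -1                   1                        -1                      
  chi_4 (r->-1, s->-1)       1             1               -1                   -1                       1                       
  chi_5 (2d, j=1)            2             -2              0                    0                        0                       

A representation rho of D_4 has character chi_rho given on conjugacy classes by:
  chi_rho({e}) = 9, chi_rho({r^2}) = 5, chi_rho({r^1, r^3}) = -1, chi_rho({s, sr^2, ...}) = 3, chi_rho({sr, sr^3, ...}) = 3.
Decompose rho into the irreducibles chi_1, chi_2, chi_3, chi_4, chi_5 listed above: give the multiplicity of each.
Multiplicities: chi_1: 3, chi_2: 0, chi_3: 2, chi_4: 2, chi_5: 1.

Explanation: Use <chi_rho, chi> = (1/|G|) sum_C |C| * chi_rho(C) * conj(chi(C)) with |G| = 8 for each irreducible chi in the table:
  <chi_rho, chi_1> = (1/8)[1*(9)*conj(1) + 1*(5)*conj(1) + 2*(-1)*conj(1) + 2*(3)*conj(1) + 2*(3)*conj(1)]
      = (1/8)[(9) + (5) + (-2) + (6) + (6)] = 24/8 = 3
  <chi_rho, chi_2> = (1/8)[1*(9)*conj(1) + 1*(5)*conj(1) + 2*(-1)*conj(1) + 2*(3)*conj(-1) + 2*(3)*conj(-1)]
      = (1/8)[(9) + (5) + (-2) + (-6) + (-6)] = 0/8 = 0
  <chi_rho, chi_3> = (1/8)[1*(9)*conj(1) + 1*(5)*conj(1) + 2*(-1)*conj(-1) + 2*(3)*conj(1) + 2*(3)*conj(-1)]
      = (1/8)[(9) + (5) + (2) + (6) + (-6)] = 16/8 = 2
  <chi_rho, chi_4> = (1/8)[1*(9)*conj(1) + 1*(5)*conj(1) + 2*(-1)*conj(-1) + 2*(3)*conj(-1) + 2*(3)*conj(1)]
      = (1/8)[(9) + (5) + (2) + (-6) + (6)] = 16/8 = 2
  <chi_rho, chi_5> = (1/8)[1*(9)*conj(2) + 1*(5)*conj(-2) + 2*(-1)*conj(0) + 2*(3)*conj(0) + 2*(3)*conj(0)]
      = (1/8)[(18) + (-10) + (0) + (0) + (0)] = 8/8 = 1
Dimension check: dim(rho) = sum (mult * dim) = 3*1 + 0*1 + 2*1 + 2*1 + 1*2 = 9 = chi_rho(e) = 9.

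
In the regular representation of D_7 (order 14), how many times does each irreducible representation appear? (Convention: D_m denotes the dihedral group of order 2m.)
Each irreducible V_i of dimension d_i appears with multiplicity d_i, i.e. rho_reg = (direct sum over all irreducibles V_i) d_i V_i. The irreducible dimensions for D_7 are 1, 1, 2, 2, 2: 2 irreducibles of dimension 1, each with multiplicity 1; 3 irreducibles of dimension 2, each with multiplicity 2. Total dimension 2*1*1 + 3*2*2 = 14 = |G|.

Solution. General theorem: in the regular representation of a finite group G, each irreducible appears with multiplicity equal to its dimension. Check: dim(rho_reg) = sum d_i^2 = 1 + 1 + 4 + 4 + 4 = 14 = |G|.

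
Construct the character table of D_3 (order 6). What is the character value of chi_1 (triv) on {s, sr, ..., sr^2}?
Conjugacy classes: {e} of size 1, {r^1, r^2} of size 2, {s, sr, ..., sr^2} of size 3.
Character table:
  irrep \ class              {e} (size 1)  {r^1, r^2} (size 2)  {s, sr, ..., sr^2} (size 3)
  chi_1 (triv)               1             1                    1                          
  chi_2 (sign: r->1, s->-1)  1             1                    -1                         
  chi_3 (2d, j=1)            2             -1                   0                          

Spot check: chi_1 (triv) on {s, sr, ..., sr^2} = 1.

Working: D_3 has order 2*3 = 6 with 3 conjugacy classes, hence 3 irreducibles. Sum of squared dims 1 + 1 + 4 = 6 = |G|. Linear characters come from the abelianisation; the 2-dimensional irreps have character r^k -> 2*cos(2*pi*j*k/3), reflections -> 0.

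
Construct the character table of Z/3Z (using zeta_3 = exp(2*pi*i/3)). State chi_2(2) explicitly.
Character table of Z/3Z (irreps indexed chi_0,...,chi_2 with chi_k(m) = zeta_3^(k*m), zeta_3 = exp(2*pi*i/3)):
  irrep \ class  {0} (size 1)  {1} (size 1)    {2} (size 1)  
  chi_0          1             1               1             
  chi_1          1             exp(2*I*pi/3)   exp(-2*I*pi/3)
  chi_2          1             exp(-2*I*pi/3)  exp(2*I*pi/3) 

Spot check: chi_2(2) = zeta_3^(2*2) = zeta_3^4 = exp(2*I*pi/3).

Proof sketch: Z/3Z is abelian, so all 3 irreducible complex representations are 1-dimensional. They are given by chi_k(m) = zeta_3^(k*m) for k = 0,...,2. Row orthogonality: sum_m chi_k(m) conj(chi_l(m)) = 3 * [k = l].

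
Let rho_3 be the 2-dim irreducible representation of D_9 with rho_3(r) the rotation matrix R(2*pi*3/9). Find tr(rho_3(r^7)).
chi_{rho_3}(r^7) = 2*cos(2*pi*3*7/9) = -1

Justification: rho_3(r^7) is rotation by angle 2*pi*3*7/9, whose trace is 2*cos(2*pi*3*7/9) = -1.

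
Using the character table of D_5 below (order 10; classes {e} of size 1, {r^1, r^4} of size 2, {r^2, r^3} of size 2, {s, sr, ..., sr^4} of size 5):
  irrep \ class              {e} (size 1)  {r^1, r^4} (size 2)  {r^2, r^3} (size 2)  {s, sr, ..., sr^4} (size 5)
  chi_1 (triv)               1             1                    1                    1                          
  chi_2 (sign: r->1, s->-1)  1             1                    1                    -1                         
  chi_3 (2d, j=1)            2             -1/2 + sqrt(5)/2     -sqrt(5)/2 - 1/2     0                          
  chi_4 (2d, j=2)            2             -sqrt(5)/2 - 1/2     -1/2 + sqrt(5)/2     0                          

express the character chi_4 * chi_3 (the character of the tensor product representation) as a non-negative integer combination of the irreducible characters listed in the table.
chi_4 tensor chi_3 = chi_3 + chi_4 (all other irreducibles have multiplicity 0).

Solution. The character of a tensor product is the pointwise product (chi_4 * chi_3)(C) = chi_4(C) * chi_3(C):
  {e}: (2)*(2), {r^1, r^4}: (-sqrt(5)/2 - 1/2)*(-1/2 + sqrt(5)/2), {r^2, r^3}: (-1/2 + sqrt(5)/2)*(-sqrt(5)/2 - 1/2), {s, sr, ..., sr^4}: (0)*(0)
so (chi_4 * chi_3) takes values
  {e} -> 4, {r^1, r^4} -> -1, {r^2, r^3} -> -1, {s, sr, ..., sr^4} -> 0.
Now take the inner product of this character with each irreducible chi from the table, <chi_4*chi_3, chi> = (1/10) sum_C |C| (chi_4*chi_3)(C) conj(chi(C)):
  <chi_4*chi_3, chi_1> = (1/10)[1*(4)*conj(1) + 2*(-1)*conj(1) + 2*(-1)*conj(1) + 5*(0)*conj(1)]
      = (1/10)[(4) + (-2) + (-2) + (0)] = 0/10 = 0
  <chi_4*chi_3, chi_2> = (1/10)[1*(4)*conj(1) + 2*(-1)*conj(1) + 2*(-1)*conj(1) + 5*(0)*conj(-1)]
      = (1/10)[(4) + (-2) + (-2) + (0)] = 0/10 = 0
  <chi_4*chi_3, chi_3> = (1/10)[1*(4)*conj(2) + 2*(-1)*conj(-1/2 + sqrt(5)/2) + 2*(-1)*conj(-sqrt(5)/2 - 1/2) + 5*(0)*conj(0)]
      = (1/10)[(8) + (1 - sqrt(5)) + (1 + sqrt(5)) + (0)] = 10/10 = 1
  <chi_4*chi_3, chi_4> = (1/10)[1*(4)*conj(2) + 2*(-1)*conj(-sqrt(5)/2 - 1/2) + 2*(-1)*conj(-1/2 + sqrt(5)/2) + 5*(0)*conj(0)]
      = (1/10)[(8) + (1 + sqrt(5)) + (1 - sqrt(5)) + (0)] = 10/10 = 1
Hence the multiplicities are chi_3: 1, chi_4: 1. Dimension check: dim(chi_4)*dim(chi_3) = 2*2 = 4 and sum (mult * dim) = 1*2 + 1*2 = 4.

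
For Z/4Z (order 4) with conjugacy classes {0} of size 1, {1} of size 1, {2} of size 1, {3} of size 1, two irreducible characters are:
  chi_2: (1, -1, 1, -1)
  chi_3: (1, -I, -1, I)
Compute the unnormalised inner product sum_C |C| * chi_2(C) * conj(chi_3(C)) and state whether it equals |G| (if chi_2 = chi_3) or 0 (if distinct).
Sum = 0; so <chi_2, chi_3> = 0 (distinct irreducibles are orthogonal).

Working: Compute term by term over conjugacy classes (|C| * chi_2(C) * conj(chi_3(C))):
  1*(1)*conj(1) + 1*(-1)*conj(-I) + 1*(1)*conj(-1) + 1*(-1)*conj(I)
  = (1) + (-I) + (-1) + (I)
  = 0.
(Exp terms are combined using exp(i*s)*conj(exp(i*t)) = exp(i*(s-t)), and sums of them are collapsed using the identity that for every m > 1 the m distinct m-th roots of unity sum to 0, e.g. 1 + exp(2*I*pi/3) + exp(-2*I*pi/3) = 0.)
Dividing by |G| = 4 gives 0/4 = 0, matching the row-orthogonality relation <chi_2, chi_3> = [chi_2 = chi_3].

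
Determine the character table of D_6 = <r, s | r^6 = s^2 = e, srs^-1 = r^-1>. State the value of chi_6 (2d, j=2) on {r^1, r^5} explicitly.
Conjugacy classes: {e} of size 1, {r^3} of size 1, {r^1, r^5} of size 2, {r^2, r^4} of size 2, {s, sr^2, ...} of size 3, {sr, sr^3, ...} of size 3.
Character table:
  irrep \ class              {e} (size 1)  {r^3} (size 1)  {r^1, r^5} (size 2)  {r^2, r^4} (size 2)  {s, sr^2, ...} (size 3)  {sr, sr^3, ...} (size 3)
  chi_1 (triv)               1             1               1                    1                    1                        1                       
  chi_2 (sign: r->1, s->-1)  1             1               1                    1                    -1                       -1                      
  chi_3 (r->-1, s->1)        1             -1              -1                   1                    1                        -1                      
  chi_4 (r->-1, s->-1)       1             -1              -1                   1                    -1                       1                       
  chi_5 (2d, j=1)            2             -2              1                    -1                   0                        0                       
  chi_6 (2d, j=2)            2             2               -1                   -1                   0                        0                       

Spot check: chi_6 (2d, j=2) on {r^1, r^5} = -1.

D_6 has order 2*6 = 12 with 6 conjugacy classes, hence 6 irreducibles. Sum of squared dims 1 + 1 + 1 + 1 + 4 + 4 = 12 = |G|. Linear characters come from the abelianisation; the 2-dimensional irreps have character r^k -> 2*cos(2*pi*j*k/6), reflections -> 0.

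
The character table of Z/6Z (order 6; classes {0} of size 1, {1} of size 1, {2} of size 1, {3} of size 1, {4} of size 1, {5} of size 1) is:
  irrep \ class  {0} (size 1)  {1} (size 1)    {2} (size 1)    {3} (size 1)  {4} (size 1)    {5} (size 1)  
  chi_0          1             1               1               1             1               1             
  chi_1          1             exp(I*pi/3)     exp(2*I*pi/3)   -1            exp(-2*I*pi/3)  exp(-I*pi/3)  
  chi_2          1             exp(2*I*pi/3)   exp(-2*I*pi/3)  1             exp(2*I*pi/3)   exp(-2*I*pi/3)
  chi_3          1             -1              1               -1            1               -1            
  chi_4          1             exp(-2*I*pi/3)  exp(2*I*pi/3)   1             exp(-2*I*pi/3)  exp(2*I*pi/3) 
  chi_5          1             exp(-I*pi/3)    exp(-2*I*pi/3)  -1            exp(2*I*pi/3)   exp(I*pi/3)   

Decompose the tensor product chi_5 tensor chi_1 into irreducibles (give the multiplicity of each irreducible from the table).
chi_5 tensor chi_1 = chi_0 (all other irreducibles have multiplicity 0).

Explanation: The character of a tensor product is the pointwise product (chi_5 * chi_1)(C) = chi_5(C) * chi_1(C):
  {0}: (1)*(1), {1}: (exp(-I*pi/3))*(exp(I*pi/3)), {2}: (exp(-2*I*pi/3))*(exp(2*I*pi/3)), {3}: (-1)*(-1), {4}: (exp(2*I*pi/3))*(exp(-2*I*pi/3)), {5}: (exp(I*pi/3))*(exp(-I*pi/3))
so (chi_5 * chi_1) takes values
  {0} -> 1, {1} -> 1, {2} -> 1, {3} -> 1, {4} -> 1, {5} -> 1.
Now take the inner product of this character with each irreducible chi from the table, <chi_5*chi_1, chi> = (1/6) sum_C |C| (chi_5*chi_1)(C) conj(chi(C)):
  <chi_5*chi_1, chi_0> = (1/6)[1*(1)*conj(1) + 1*(1)*conj(1) + 1*(1)*conj(1) + 1*(1)*conj(1) + 1*(1)*conj(1) + 1*(1)*conj(1)]
      = (1/6)[(1) + (1) + (1) + (1) + (1) + (1)] = 6/6 = 1
  <chi_5*chi_1, chi_1> = (1/6)[1*(1)*conj(1) + 1*(1)*conj(exp(I*pi/3)) + 1*(1)*conj(exp(2*I*pi/3)) + 1*(1)*conj(-1) + 1*(1)*conj(exp(-2*I*pi/3)) + 1*(1)*conj(exp(-I*pi/3))]
      = (1/6)[(1) + (exp(-I*pi/3)) + (exp(-2*I*pi/3)) + (-1) + (exp(2*I*pi/3)) + (exp(I*pi/3))] = 0/6 = 0
  <chi_5*chi_1, chi_2> = (1/6)[1*(1)*conj(1) + 1*(1)*conj(exp(2*I*pi/3)) + 1*(1)*conj(exp(-2*I*pi/3)) + 1*(1)*conj(1) + 1*(1)*conj(exp(2*I*pi/3)) + 1*(1)*conj(exp(-2*I*pi/3))]
      = (1/6)[(1) + (exp(-2*I*pi/3)) + (exp(2*I*pi/3)) + (1) + (exp(-2*I*pi/3)) + (exp(2*I*pi/3))] = 0/6 = 0
  <chi_5*chi_1, chi_3> = (1/6)[1*(1)*conj(1) + 1*(1)*conj(-1) + 1*(1)*conj(1) + 1*(1)*conj(-1) + 1*(1)*conj(1) + 1*(1)*conj(-1)]
      = (1/6)[(1) + (-1) + (1) + (-1) + (1) + (-1)] = 0/6 = 0
  <chi_5*chi_1, chi_4> = (1/6)[1*(1)*conj(1) + 1*(1)*conj(exp(-2*I*pi/3)) + 1*(1)*conj(exp(2*I*pi/3)) + 1*(1)*conj(1) + 1*(1)*conj(exp(-2*I*pi/3)) + 1*(1)*conj(exp(2*I*pi/3))]
      = (1/6)[(1) + (exp(2*I*pi/3)) + (exp(-2*I*pi/3)) + (1) + (exp(2*I*pi/3)) + (exp(-2*I*pi/3))] = 0/6 = 0
  <chi_5*chi_1, chi_5> = (1/6)[1*(1)*conj(1) + 1*(1)*conj(exp(-I*pi/3)) + 1*(1)*conj(exp(-2*I*pi/3)) + 1*(1)*conj(-1) + 1*(1)*conj(exp(2*I*pi/3)) + 1*(1)*conj(exp(I*pi/3))]
      = (1/6)[(1) + (exp(I*pi/3)) + (exp(2*I*pi/3)) + (-1) + (exp(-2*I*pi/3)) + (exp(-I*pi/3))] = 0/6 = 0
(Exp terms are combined using exp(i*s)*conj(exp(i*t)) = exp(i*(s-t)), and sums of them are collapsed using the identity that for every m > 1 the m distinct m-th roots of unity sum to 0, e.g. 1 + exp(2*I*pi/3) + exp(-2*I*pi/3) = 0.)
Hence the multiplicities are chi_0: 1. Dimension check: dim(chi_5)*dim(chi_1) = 1*1 = 1 and sum (mult * dim) = 1*1 = 1.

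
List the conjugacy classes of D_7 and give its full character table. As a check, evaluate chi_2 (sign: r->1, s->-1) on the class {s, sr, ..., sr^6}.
Conjugacy classes: {e} of size 1, {r^1, r^6} of size 2, {r^2, r^5} of size 2, {r^3, r^4} of size 2, {s, sr, ..., sr^6} of size 7.
Character table:
  irrep \ class              {e} (size 1)  {r^1, r^6} (size 2)  {r^2, r^5} (size 2)  {r^3, r^4} (size 2)  {s, sr, ..., sr^6} (size 7)
  chi_1 (triv)               1             1                    1                    1                    1                          
  chi_2 (sign: r->1, s->-1)  1             1                    1                    1                    -1                         
  chi_3 (2d, j=1)            2             2*cos(2*pi/7)        -2*cos(3*pi/7)       -2*cos(pi/7)         0                          
  chi_4 (2d, j=2)            2             -2*cos(3*pi/7)       -2*cos(pi/7)         2*cos(2*pi/7)        0                          
  chi_5 (2d, j=3)            2             -2*cos(pi/7)         2*cos(2*pi/7)        -2*cos(3*pi/7)       0                          

Spot check: chi_2 (sign: r->1, s->-1) on {s, sr, ..., sr^6} = -1.

D_7 has order 2*7 = 14 with 5 conjugacy classes, hence 5 irreducibles. Sum of squared dims 1 + 1 + 4 + 4 + 4 = 14 = |G|. Linear characters come from the abelianisation; the 2-dimensional irreps have character r^k -> 2*cos(2*pi*j*k/7), reflections -> 0.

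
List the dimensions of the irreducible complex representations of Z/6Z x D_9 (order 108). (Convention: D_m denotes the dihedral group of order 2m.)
Dimensions: 1, 1, 1, 1, 1, 1, 1, 1, 1, 1, 1, 1, 2, 2, 2, 2, 2, 2, 2, 2, 2, 2, 2, 2, 2, 2, 2, 2, 2, 2, 2, 2, 2, 2, 2, 2

Why: There are 36 irreducibles (= number of conjugacy classes). Their dimensions d_i satisfy sum d_i^2 = |G| = 108: 1 + 1 + 1 + 1 + 1 + 1 + 1 + 1 + 1 + 1 + 1 + 1 + 4 + 4 + 4 + 4 + 4 + 4 + 4 + 4 + 4 + 4 + 4 + 4 + 4 + 4 + 4 + 4 + 4 + 4 + 4 + 4 + 4 + 4 + 4 + 4 = 108. (For the product with Z/6Z: each of the 6 1-dim characters of Z/6Z tensors with each irrep of D_9, giving 6 copies of each D_9-dimension.)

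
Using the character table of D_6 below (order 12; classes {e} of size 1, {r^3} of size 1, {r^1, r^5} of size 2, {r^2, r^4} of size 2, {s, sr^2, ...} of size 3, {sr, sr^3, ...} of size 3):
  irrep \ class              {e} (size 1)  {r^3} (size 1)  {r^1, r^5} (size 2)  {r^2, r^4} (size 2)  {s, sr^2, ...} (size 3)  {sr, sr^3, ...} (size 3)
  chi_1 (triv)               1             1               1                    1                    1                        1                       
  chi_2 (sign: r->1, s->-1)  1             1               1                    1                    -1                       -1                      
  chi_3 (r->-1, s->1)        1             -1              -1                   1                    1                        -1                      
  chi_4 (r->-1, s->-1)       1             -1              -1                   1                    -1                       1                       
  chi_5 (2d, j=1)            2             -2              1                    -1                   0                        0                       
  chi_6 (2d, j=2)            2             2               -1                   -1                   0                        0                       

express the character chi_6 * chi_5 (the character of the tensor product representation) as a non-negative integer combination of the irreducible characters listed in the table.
chi_6 tensor chi_5 = chi_3 + chi_4 + chi_5 (all other irreducibles have multiplicity 0).

Reasoning: The character of a tensor product is the pointwise product (chi_6 * chi_5)(C) = chi_6(C) * chi_5(C):
  {e}: (2)*(2), {r^3}: (2)*(-2), {r^1, r^5}: (-1)*(1), {r^2, r^4}: (-1)*(-1), {s, sr^2, ...}: (0)*(0), {sr, sr^3, ...}: (0)*(0)
so (chi_6 * chi_5) takes values
  {e} -> 4, {r^3} -> -4, {r^1, r^5} -> -1, {r^2, r^4} -> 1, {s, sr^2, ...} -> 0, {sr, sr^3, ...} -> 0.
Now take the inner product of this character with each irreducible chi from the table, <chi_6*chi_5, chi> = (1/12) sum_C |C| (chi_6*chi_5)(C) conj(chi(C)):
  <chi_6*chi_5, chi_1> = (1/12)[1*(4)*conj(1) + 1*(-4)*conj(1) + 2*(-1)*conj(1) + 2*(1)*conj(1) + 3*(0)*conj(1) + 3*(0)*conj(1)]
      = (1/12)[(4) + (-4) + (-2) + (2) + (0) + (0)] = 0/12 = 0
  <chi_6*chi_5, chi_2> = (1/12)[1*(4)*conj(1) + 1*(-4)*conj(1) + 2*(-1)*conj(1) + 2*(1)*conj(1) + 3*(0)*conj(-1) + 3*(0)*conj(-1)]
      = (1/12)[(4) + (-4) + (-2) + (2) + (0) + (0)] = 0/12 = 0
  <chi_6*chi_5, chi_3> = (1/12)[1*(4)*conj(1) + 1*(-4)*conj(-1) + 2*(-1)*conj(-1) + 2*(1)*conj(1) + 3*(0)*conj(1) + 3*(0)*conj(-1)]
      = (1/12)[(4) + (4) + (2) + (2) + (0) + (0)] = 12/12 = 1
  <chi_6*chi_5, chi_4> = (1/12)[1*(4)*conj(1) + 1*(-4)*conj(-1) + 2*(-1)*conj(-1) + 2*(1)*conj(1) + 3*(0)*conj(-1) + 3*(0)*conj(1)]
      = (1/12)[(4) + (4) + (2) + (2) + (0) + (0)] = 12/12 = 1
  <chi_6*chi_5, chi_5> = (1/12)[1*(4)*conj(2) + 1*(-4)*conj(-2) + 2*(-1)*conj(1) + 2*(1)*conj(-1) + 3*(0)*conj(0) + 3*(0)*conj(0)]
      = (1/12)[(8) + (8) + (-2) + (-2) + (0) + (0)] = 12/12 = 1
  <chi_6*chi_5, chi_6> = (1/12)[1*(4)*conj(2) + 1*(-4)*conj(2) + 2*(-1)*conj(-1) + 2*(1)*conj(-1) + 3*(0)*conj(0) + 3*(0)*conj(0)]
      = (1/12)[(8) + (-8) + (2) + (-2) + (0) + (0)] = 0/12 = 0
Hence the multiplicities are chi_3: 1, chi_4: 1, chi_5: 1. Dimension check: dim(chi_6)*dim(chi_5) = 2*2 = 4 and sum (mult * dim) = 1*1 + 1*1 + 1*2 = 4.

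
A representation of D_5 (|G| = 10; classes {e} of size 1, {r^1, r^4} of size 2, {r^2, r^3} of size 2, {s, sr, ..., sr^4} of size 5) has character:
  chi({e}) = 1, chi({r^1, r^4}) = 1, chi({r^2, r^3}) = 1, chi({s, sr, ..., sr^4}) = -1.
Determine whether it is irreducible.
Irreducible: <chi, chi> = 1.

Working: <chi, chi> = (1/|G|) sum_C |C| * |chi(C)|^2 = (1/10)[1*|1|^2 + 2*|1|^2 + 2*|1|^2 + 5*|-1|^2]
  = (1/10)[(1) + (2) + (2) + (5)] = 10/10 = 1.
A character is irreducible iff <chi, chi> = 1, so this representation is irreducible.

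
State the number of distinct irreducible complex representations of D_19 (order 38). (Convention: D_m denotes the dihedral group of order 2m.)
11

Solution. The number of irreducible complex representations of a finite group equals its number of conjugacy classes. D_19 has 11 conjugacy classes ((n+3)/2 for n odd), so D_19 (order 38) has exactly 11 irreducible complex representations.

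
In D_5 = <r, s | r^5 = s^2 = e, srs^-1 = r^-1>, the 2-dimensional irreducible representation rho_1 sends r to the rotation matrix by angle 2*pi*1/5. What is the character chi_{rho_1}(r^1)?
chi_{rho_1}(r^1) = 2*cos(2*pi*1*1/5) = -1/2 + sqrt(5)/2

Derivation: rho_1(r^1) is rotation by angle 2*pi*1*1/5, whose trace is 2*cos(2*pi*1*1/5) = -1/2 + sqrt(5)/2.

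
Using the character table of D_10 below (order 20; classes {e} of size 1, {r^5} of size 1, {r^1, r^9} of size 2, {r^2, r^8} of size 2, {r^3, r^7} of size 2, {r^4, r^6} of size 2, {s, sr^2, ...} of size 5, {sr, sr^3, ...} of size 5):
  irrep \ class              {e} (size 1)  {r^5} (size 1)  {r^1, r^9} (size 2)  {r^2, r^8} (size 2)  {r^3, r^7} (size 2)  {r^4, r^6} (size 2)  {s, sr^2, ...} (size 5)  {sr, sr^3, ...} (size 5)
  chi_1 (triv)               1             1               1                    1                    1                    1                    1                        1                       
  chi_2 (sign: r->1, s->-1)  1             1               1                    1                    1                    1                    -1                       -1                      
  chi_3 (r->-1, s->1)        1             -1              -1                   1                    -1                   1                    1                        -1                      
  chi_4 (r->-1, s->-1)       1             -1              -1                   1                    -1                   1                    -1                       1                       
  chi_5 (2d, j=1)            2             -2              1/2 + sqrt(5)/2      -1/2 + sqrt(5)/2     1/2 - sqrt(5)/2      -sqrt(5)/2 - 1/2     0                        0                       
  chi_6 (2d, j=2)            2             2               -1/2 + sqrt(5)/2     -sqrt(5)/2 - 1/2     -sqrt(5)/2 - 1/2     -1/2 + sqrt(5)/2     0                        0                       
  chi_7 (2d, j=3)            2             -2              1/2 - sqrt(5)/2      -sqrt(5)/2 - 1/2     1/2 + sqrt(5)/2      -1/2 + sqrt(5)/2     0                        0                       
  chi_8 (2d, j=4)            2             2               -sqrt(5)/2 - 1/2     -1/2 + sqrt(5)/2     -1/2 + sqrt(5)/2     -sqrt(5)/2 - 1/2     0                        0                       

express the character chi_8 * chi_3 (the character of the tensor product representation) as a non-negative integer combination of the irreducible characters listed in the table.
chi_8 tensor chi_3 = chi_5 (all other irreducibles have multiplicity 0).

Reasoning: The character of a tensor product is the pointwise product (chi_8 * chi_3)(C) = chi_8(C) * chi_3(C):
  {e}: (2)*(1), {r^5}: (2)*(-1), {r^1, r^9}: (-sqrt(5)/2 - 1/2)*(-1), {r^2, r^8}: (-1/2 + sqrt(5)/2)*(1), {r^3, r^7}: (-1/2 + sqrt(5)/2)*(-1), {r^4, r^6}: (-sqrt(5)/2 - 1/2)*(1), {s, sr^2, ...}: (0)*(1), {sr, sr^3, ...}: (0)*(-1)
so (chi_8 * chi_3) takes values
  {e} -> 2, {r^5} -> -2, {r^1, r^9} -> 1/2 + sqrt(5)/2, {r^2, r^8} -> -1/2 + sqrt(5)/2, {r^3, r^7} -> 1/2 - sqrt(5)/2, {r^4, r^6} -> -sqrt(5)/2 - 1/2, {s, sr^2, ...} -> 0, {sr, sr^3, ...} -> 0.
Now take the inner product of this character with each irreducible chi from the table, <chi_8*chi_3, chi> = (1/20) sum_C |C| (chi_8*chi_3)(C) conj(chi(C)):
  <chi_8*chi_3, chi_1> = (1/20)[1*(2)*conj(1) + 1*(-2)*conj(1) + 2*(1/2 + sqrt(5)/2)*conj(1) + 2*(-1/2 + sqrt(5)/2)*conj(1) + 2*(1/2 - sqrt(5)/2)*conj(1) + 2*(-sqrt(5)/2 - 1/2)*conj(1) + 5*(0)*conj(1) + 5*(0)*conj(1)]
      = (1/20)[(2) + (-2) + (1 + sqrt(5)) + (-1 + sqrt(5)) + (1 - sqrt(5)) + (-sqrt(5) - 1) + (0) + (0)] = 0/20 = 0
  <chi_8*chi_3, chi_2> = (1/20)[1*(2)*conj(1) + 1*(-2)*conj(1) + 2*(1/2 + sqrt(5)/2)*conj(1) + 2*(-1/2 + sqrt(5)/2)*conj(1) + 2*(1/2 - sqrt(5)/2)*conj(1) + 2*(-sqrt(5)/2 - 1/2)*conj(1) + 5*(0)*conj(-1) + 5*(0)*conj(-1)]
      = (1/20)[(2) + (-2) + (1 + sqrt(5)) + (-1 + sqrt(5)) + (1 - sqrt(5)) + (-sqrt(5) - 1) + (0) + (0)] = 0/20 = 0
  <chi_8*chi_3, chi_3> = (1/20)[1*(2)*conj(1) + 1*(-2)*conj(-1) + 2*(1/2 + sqrt(5)/2)*conj(-1) + 2*(-1/2 + sqrt(5)/2)*conj(1) + 2*(1/2 - sqrt(5)/2)*conj(-1) + 2*(-sqrt(5)/2 - 1/2)*conj(1) + 5*(0)*conj(1) + 5*(0)*conj(-1)]
      = (1/20)[(2) + (2) + (-sqrt(5) - 1) + (-1 + sqrt(5)) + (-1 + sqrt(5)) + (-sqrt(5) - 1) + (0) + (0)] = 0/20 = 0
  <chi_8*chi_3, chi_4> = (1/20)[1*(2)*conj(1) + 1*(-2)*conj(-1) + 2*(1/2 + sqrt(5)/2)*conj(-1) + 2*(-1/2 + sqrt(5)/2)*conj(1) + 2*(1/2 - sqrt(5)/2)*conj(-1) + 2*(-sqrt(5)/2 - 1/2)*conj(1) + 5*(0)*conj(-1) + 5*(0)*conj(1)]
      = (1/20)[(2) + (2) + (-sqrt(5) - 1) + (-1 + sqrt(5)) + (-1 + sqrt(5)) + (-sqrt(5) - 1) + (0) + (0)] = 0/20 = 0
  <chi_8*chi_3, chi_5> = (1/20)[1*(2)*conj(2) + 1*(-2)*conj(-2) + 2*(1/2 + sqrt(5)/2)*conj(1/2 + sqrt(5)/2) + 2*(-1/2 + sqrt(5)/2)*conj(-1/2 + sqrt(5)/2) + 2*(1/2 - sqrt(5)/2)*conj(1/2 - sqrt(5)/2) + 2*(-sqrt(5)/2 - 1/2)*conj(-sqrt(5)/2 - 1/2) + 5*(0)*conj(0) + 5*(0)*conj(0)]
      = (1/20)[(4) + (4) + (sqrt(5) + 3) + (3 - sqrt(5)) + (3 - sqrt(5)) + (sqrt(5) + 3) + (0) + (0)] = 20/20 = 1
  <chi_8*chi_3, chi_6> = (1/20)[1*(2)*conj(2) + 1*(-2)*conj(2) + 2*(1/2 + sqrt(5)/2)*conj(-1/2 + sqrt(5)/2) + 2*(-1/2 + sqrt(5)/2)*conj(-sqrt(5)/2 - 1/2) + 2*(1/2 - sqrt(5)/2)*conj(-sqrt(5)/2 - 1/2) + 2*(-sqrt(5)/2 - 1/2)*conj(-1/2 + sqrt(5)/2) + 5*(0)*conj(0) + 5*(0)*conj(0)]
      = (1/20)[(4) + (-4) + (2) + (-2) + (2) + (-2) + (0) + (0)] = 0/20 = 0
  <chi_8*chi_3, chi_7> = (1/20)[1*(2)*conj(2) + 1*(-2)*conj(-2) + 2*(1/2 + sqrt(5)/2)*conj(1/2 - sqrt(5)/2) + 2*(-1/2 + sqrt(5)/2)*conj(-sqrt(5)/2 - 1/2) + 2*(1/2 - sqrt(5)/2)*conj(1/2 + sqrt(5)/2) + 2*(-sqrt(5)/2 - 1/2)*conj(-1/2 + sqrt(5)/2) + 5*(0)*conj(0) + 5*(0)*conj(0)]
      = (1/20)[(4) + (4) + (-2) + (-2) + (-2) + (-2) + (0) + (0)] = 0/20 = 0
  <chi_8*chi_3, chi_8> = (1/20)[1*(2)*conj(2) + 1*(-2)*conj(2) + 2*(1/2 + sqrt(5)/2)*conj(-sqrt(5)/2 - 1/2) + 2*(-1/2 + sqrt(5)/2)*conj(-1/2 + sqrt(5)/2) + 2*(1/2 - sqrt(5)/2)*conj(-1/2 + sqrt(5)/2) + 2*(-sqrt(5)/2 - 1/2)*conj(-sqrt(5)/2 - 1/2) + 5*(0)*conj(0) + 5*(0)*conj(0)]
      = (1/20)[(4) + (-4) + (-3 - sqrt(5)) + (3 - sqrt(5)) + (-3 + sqrt(5)) + (sqrt(5) + 3) + (0) + (0)] = 0/20 = 0
Hence the multiplicities are chi_5: 1. Dimension check: dim(chi_8)*dim(chi_3) = 2*1 = 2 and sum (mult * dim) = 1*2 = 2.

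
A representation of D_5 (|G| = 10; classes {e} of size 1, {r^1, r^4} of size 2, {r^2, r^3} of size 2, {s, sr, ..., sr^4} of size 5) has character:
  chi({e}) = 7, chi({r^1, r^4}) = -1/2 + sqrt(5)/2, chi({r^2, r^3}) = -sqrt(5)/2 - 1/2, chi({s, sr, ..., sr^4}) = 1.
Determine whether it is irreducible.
Not irreducible (reducible): <chi, chi> = 6 > 1.

Working: <chi, chi> = (1/|G|) sum_C |C| * |chi(C)|^2 = (1/10)[1*|7|^2 + 2*|-1/2 + sqrt(5)/2|^2 + 2*|-sqrt(5)/2 - 1/2|^2 + 5*|1|^2]
  = (1/10)[(49) + (3 - sqrt(5)) + (sqrt(5) + 3) + (5)] = 60/10 = 6.
A character is irreducible iff <chi, chi> = 1, so this representation is reducible.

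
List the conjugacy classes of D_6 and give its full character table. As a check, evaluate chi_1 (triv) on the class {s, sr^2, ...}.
Conjugacy classes: {e} of size 1, {r^3} of size 1, {r^1, r^5} of size 2, {r^2, r^4} of size 2, {s, sr^2, ...} of size 3, {sr, sr^3, ...} of size 3.
Character table:
  irrep \ class              {e} (size 1)  {r^3} (size 1)  {r^1, r^5} (size 2)  {r^2, r^4} (size 2)  {s, sr^2, ...} (size 3)  {sr, sr^3, ...} (size 3)
  chi_1 (triv)               1             1               1                    1                    1                        1                       
  chi_2 (sign: r->1, s->-1)  1             1               1                    1                    -1                       -1                      
  chi_3 (r->-1, s->1)        1             -1              -1                   1                    1                        -1                      
  chi_4 (r->-1, s->-1)       1             -1              -1                   1                    -1                       1                       
  chi_5 (2d, j=1)            2             -2              1                    -1                   0                        0                       
  chi_6 (2d, j=2)            2             2               -1                   -1                   0                        0                       

Spot check: chi_1 (triv) on {s, sr^2, ...} = 1.

Details: D_6 has order 2*6 = 12 with 6 conjugacy classes, hence 6 irreducibles. Sum of squared dims 1 + 1 + 1 + 1 + 4 + 4 = 12 = |G|. Linear characters come from the abelianisation; the 2-dimensional irreps have character r^k -> 2*cos(2*pi*j*k/6), reflections -> 0.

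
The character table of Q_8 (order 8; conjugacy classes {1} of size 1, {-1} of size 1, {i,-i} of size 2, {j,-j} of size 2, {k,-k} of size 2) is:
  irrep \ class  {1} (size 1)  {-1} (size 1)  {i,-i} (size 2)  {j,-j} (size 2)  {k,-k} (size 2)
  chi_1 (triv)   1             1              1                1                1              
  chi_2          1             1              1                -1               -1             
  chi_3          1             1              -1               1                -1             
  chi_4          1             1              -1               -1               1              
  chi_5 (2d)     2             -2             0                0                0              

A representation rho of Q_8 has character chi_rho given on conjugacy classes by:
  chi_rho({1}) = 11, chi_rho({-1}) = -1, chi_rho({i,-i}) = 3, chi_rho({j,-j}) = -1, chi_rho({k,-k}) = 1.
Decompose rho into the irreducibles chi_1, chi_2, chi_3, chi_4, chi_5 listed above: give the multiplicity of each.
Multiplicities: chi_1: 2, chi_2: 2, chi_3: 0, chi_4: 1, chi_5: 3.

Working: Use <chi_rho, chi> = (1/|G|) sum_C |C| * chi_rho(C) * conj(chi(C)) with |G| = 8 for each irreducible chi in the table:
  <chi_rho, chi_1> = (1/8)[1*(11)*conj(1) + 1*(-1)*conj(1) + 2*(3)*conj(1) + 2*(-1)*conj(1) + 2*(1)*conj(1)]
      = (1/8)[(11) + (-1) + (6) + (-2) + (2)] = 16/8 = 2
  <chi_rho, chi_2> = (1/8)[1*(11)*conj(1) + 1*(-1)*conj(1) + 2*(3)*conj(1) + 2*(-1)*conj(-1) + 2*(1)*conj(-1)]
      = (1/8)[(11) + (-1) + (6) + (2) + (-2)] = 16/8 = 2
  <chi_rho, chi_3> = (1/8)[1*(11)*conj(1) + 1*(-1)*conj(1) + 2*(3)*conj(-1) + 2*(-1)*conj(1) + 2*(1)*conj(-1)]
      = (1/8)[(11) + (-1) + (-6) + (-2) + (-2)] = 0/8 = 0
  <chi_rho, chi_4> = (1/8)[1*(11)*conj(1) + 1*(-1)*conj(1) + 2*(3)*conj(-1) + 2*(-1)*conj(-1) + 2*(1)*conj(1)]
      = (1/8)[(11) + (-1) + (-6) + (2) + (2)] = 8/8 = 1
  <chi_rho, chi_5> = (1/8)[1*(11)*conj(2) + 1*(-1)*conj(-2) + 2*(3)*conj(0) + 2*(-1)*conj(0) + 2*(1)*conj(0)]
      = (1/8)[(22) + (2) + (0) + (0) + (0)] = 24/8 = 3
Dimension check: dim(rho) = sum (mult * dim) = 2*1 + 2*1 + 0*1 + 1*1 + 3*2 = 11 = chi_rho(e) = 11.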